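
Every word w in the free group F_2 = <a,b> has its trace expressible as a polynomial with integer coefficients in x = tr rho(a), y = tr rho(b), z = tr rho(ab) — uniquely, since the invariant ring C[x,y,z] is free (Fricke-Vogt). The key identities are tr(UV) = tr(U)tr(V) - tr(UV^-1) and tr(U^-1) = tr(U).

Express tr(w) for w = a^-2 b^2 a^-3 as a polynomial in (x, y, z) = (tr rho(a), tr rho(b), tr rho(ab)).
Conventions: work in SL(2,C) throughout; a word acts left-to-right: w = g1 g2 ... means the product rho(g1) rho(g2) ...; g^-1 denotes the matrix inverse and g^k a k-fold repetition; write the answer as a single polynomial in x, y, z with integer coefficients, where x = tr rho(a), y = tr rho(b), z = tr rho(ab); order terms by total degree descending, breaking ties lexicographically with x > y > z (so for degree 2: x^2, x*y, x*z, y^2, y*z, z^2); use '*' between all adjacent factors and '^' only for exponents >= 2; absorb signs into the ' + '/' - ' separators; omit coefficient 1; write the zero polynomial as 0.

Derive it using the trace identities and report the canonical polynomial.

x^5*y^2 - x^4*y*z - x^5 - 4*x^3*y^2 + 3*x^2*y*z + 5*x^3 + 3*x*y^2 - y*z - 5*x

and tr(b^2) = tr(b) * tr(b) - tr(1)  (reduce the b square) = y^2 - 2
next, tr(b^2 a) = tr(b) * tr(a b) - tr(a)  (reduce the b square) = y*z - x
and tr(b^2 a^-1) = tr(b^2) * tr(a) - tr(b^2 a)  (eliminate a^-1) = x*y^2 - y*z - x
tr(a^-1 b^2 a^-1) = tr(b^2 a^-1) * tr(a) - tr(b^2)  (eliminate a^-1) = x^2*y^2 - x*y*z - x^2 - y^2 + 2
next, tr(b^2 a^-3) = tr(a^-1 b^2 a^-1) * tr(a) - tr(a^-1 b^2)  (eliminate a^-1) = x^3*y^2 - x^2*y*z - x^3 - 2*x*y^2 + y*z + 3*x
and tr(a^-3 b^2 a^-1) = tr(b^2 a^-3) * tr(a) - tr(b^2 a^-2)  (eliminate a^-1) = x^4*y^2 - x^3*y*z - x^4 - 3*x^2*y^2 + 2*x*y*z + 4*x^2 + y^2 - 2
and tr(a^-2 b^2 a^-3) = tr(a^-3 b^2 a^-1) * tr(a) - tr(a^-3 b^2)  (eliminate a^-1) = x^5*y^2 - x^4*y*z - x^5 - 4*x^3*y^2 + 3*x^2*y*z + 5*x^3 + 3*x*y^2 - y*z - 5*x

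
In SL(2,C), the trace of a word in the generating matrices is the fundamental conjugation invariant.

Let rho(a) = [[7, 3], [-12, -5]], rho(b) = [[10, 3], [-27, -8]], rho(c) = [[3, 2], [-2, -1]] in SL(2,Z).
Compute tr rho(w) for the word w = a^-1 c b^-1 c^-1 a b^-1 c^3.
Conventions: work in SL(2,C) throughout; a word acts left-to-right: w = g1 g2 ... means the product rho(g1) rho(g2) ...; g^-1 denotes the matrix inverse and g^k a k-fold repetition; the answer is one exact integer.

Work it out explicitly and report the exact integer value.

17687

rho(a^-1) = [[-5, -3], [12, 7]]
... * rho(c) = [[3, 2], [-2, -1]]  ->  [[-9, -7], [22, 17]]
... * rho(b^-1) = [[-8, -3], [27, 10]]  ->  [[-117, -43], [283, 104]]
... * rho(c^-1) = [[-1, -2], [2, 3]]  ->  [[31, 105], [-75, -254]]
... * rho(a) = [[7, 3], [-12, -5]]  ->  [[-1043, -432], [2523, 1045]]
... * rho(b^-1) = [[-8, -3], [27, 10]]  ->  [[-3320, -1191], [8031, 2881]]
... * rho(c) = [[3, 2], [-2, -1]]  ->  [[-7578, -5449], [18331, 13181]]
... * rho(c) = [[3, 2], [-2, -1]]  ->  [[-11836, -9707], [28631, 23481]]
... * rho(c) = [[3, 2], [-2, -1]]  ->  [[-16094, -13965], [38931, 33781]]
tr = -16094 + 33781 = 17687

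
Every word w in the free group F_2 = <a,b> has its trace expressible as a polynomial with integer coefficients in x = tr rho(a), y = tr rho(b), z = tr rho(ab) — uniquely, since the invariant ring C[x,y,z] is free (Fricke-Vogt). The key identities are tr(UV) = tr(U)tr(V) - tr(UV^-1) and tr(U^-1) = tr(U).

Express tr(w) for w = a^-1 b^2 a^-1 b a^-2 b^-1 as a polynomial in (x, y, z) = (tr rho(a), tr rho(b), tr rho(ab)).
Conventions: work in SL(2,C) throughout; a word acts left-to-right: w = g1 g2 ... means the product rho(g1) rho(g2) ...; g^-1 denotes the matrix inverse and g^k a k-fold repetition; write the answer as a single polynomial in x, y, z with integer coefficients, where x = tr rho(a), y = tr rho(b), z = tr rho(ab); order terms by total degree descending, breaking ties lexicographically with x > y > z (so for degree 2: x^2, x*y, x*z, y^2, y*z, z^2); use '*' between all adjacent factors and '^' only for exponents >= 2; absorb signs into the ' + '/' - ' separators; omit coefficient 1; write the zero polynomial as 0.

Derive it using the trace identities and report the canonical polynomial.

x^3*y^3*z - x^2*y^4 - 2*x^2*y^2*z^2 - x^3*y*z + x*y^3*z + x*y*z^3 + 2*x^2*y^2 + x^2*z^2 - 2*x*y*z + y^2 - 2

trace(b^2) = trace(b) trace(b) - trace(1) = y^2 - 2
trace(b^2 a) = trace(b) trace(a b) - trace(a) = y*z - x
trace(b a^-1 b) = trace(b^2) trace(a) - trace(b^2 a) = x*y^2 - y*z - x
trace(b a b a) = trace(a b) trace(a b) - trace(1) = z^2 - 2
so trace(b a^-1 b a) = trace(b a b) trace(a) - trace(b a b a) = x*y*z - x^2 - z^2 + 2
trace(b a^-1 b a^-1) = trace(b a^-1 b) trace(a) - trace(b a^-1 b a) = x^2*y^2 - 2*x*y*z + z^2 - 2
so trace(b a^-1 b a^-2) = trace(b a^-1 b a^-1) trace(a) - trace(b a^-1 b) = x^3*y^2 - 2*x^2*y*z - x*y^2 + x*z^2 + y*z - x
reduce: trace(b^3) = trace(b) trace(b^2) - trace(b) = y^3 - 3*y
trace(b^3 a) = trace(b) trace(a b^2) - trace(a b) = y^2*z - x*y - z
trace(b^2 a^-1 b) = trace(b^3) trace(a) - trace(b^3 a) = x*y^3 - y^2*z - 2*x*y + z
trace(a b a) = trace(a) trace(b a) - trace(b) = x*z - y
trace(b a b^2 a) = trace(b) trace(a b a b) - trace(a b a) = y*z^2 - x*z - y
so trace(b^2 a^-1 b a) = trace(b a b^2) trace(a) - trace(b a b^2 a) = x*y^2*z - x^2*y - y*z^2 + y
trace(b^2 a^-1 b a^-1) = trace(b^2 a^-1 b) trace(a) - trace(b^2 a^-1 b a) = x^2*y^3 - 2*x*y^2*z - x^2*y + y*z^2 + x*z - y
trace(b a b^3) = trace(b) trace(b a b^2) - trace(b a b) = y^3*z - x*y^2 - 2*y*z + x
reduce: trace(b a b^3 a) = trace(b) trace(a b a b^2) - trace(a b a b) = y^2*z^2 - x*y*z - y^2 - z^2 + 2
trace(b a b^3 a^-1) = trace(b a b^3) trace(a) - trace(b a b^3 a) = x*y^3*z - x^2*y^2 - y^2*z^2 - x*y*z + x^2 + y^2 + z^2 - 2
so trace(b a^-2 b a b^2) = trace(b a b^3 a^-1) trace(a) - trace(b a b^3) = x^2*y^3*z - x^3*y^2 - x*y^2*z^2 - x^2*y*z - y^3*z + x^3 + 2*x*y^2 + x*z^2 + 2*y*z - 3*x
so trace(a^2) = trace(a) trace(a) - trace(1) = x^2 - 2
trace(a b^2 a) = trace(b) trace(a^2 b) - trace(a^2) = x*y*z - x^2 - y^2 + 2
so trace(b a b^2 a b) = trace(b) trace(a b^2 a b) - trace(a b^2 a) = y^2*z^2 - 2*x*y*z + x^2 - 2
trace(a b a b a b) = trace(b a) trace(b a b a) - trace(b^-1 a^-1) = z^3 - 3*z
trace(a b a b a) = trace(a) trace(b a b a) - trace(b a b) = x*z^2 - y*z - x
trace(b a b^2 a b a) = trace(b) trace(a b a b a b) - trace(a b a b a) = y*z^3 - x*z^2 - 2*y*z + x
so trace(a^-1 b a b^2 a b) = trace(b a b^2 a b) trace(a) - trace(b a b^2 a b a) = x*y^2*z^2 - 2*x^2*y*z - y*z^3 + x^3 + x*z^2 + 2*y*z - 3*x
trace(b a^-2 b a b^2 a) = trace(a^-1 b a b^2 a b) trace(a) - trace(a^-1 b a b^2 a b a) = x^2*y^2*z^2 - 2*x^3*y*z - x*y*z^3 + x^4 + x^2*z^2 - y^2*z^2 + 4*x*y*z - 4*x^2 + 2
so trace(a b^2 a^-1 b a^-2 b) = trace(b a^-2 b a b^2) trace(a) - trace(b a^-2 b a b^2 a) = x^3*y^3*z - x^4*y^2 - 2*x^2*y^2*z^2 + x^3*y*z - x*y^3*z + x*y*z^3 + 2*x^2*y^2 + y^2*z^2 - 2*x*y*z + x^2 - 2
trace(b^2 a^-1 b a^-2 b^-1 a) = trace(a b^2 a^-1 b a^-2) trace(b) - trace(a b^2 a^-1 b a^-2 b) = -x^3*y^3*z + x^4*y^2 + x^2*y^4 + 2*x^2*y^2*z^2 - x^3*y*z - x*y^3*z - x*y*z^3 - 3*x^2*y^2 + 3*x*y*z - x^2 - y^2 + 2
so trace(a^-1 b^2 a^-1 b a^-2 b^-1) = trace(b^2 a^-1 b a^-2 b^-1) trace(a) - trace(b^2 a^-1 b a^-2 b^-1 a) = x^3*y^3*z - x^2*y^4 - 2*x^2*y^2*z^2 - x^3*y*z + x*y^3*z + x*y*z^3 + 2*x^2*y^2 + x^2*z^2 - 2*x*y*z + y^2 - 2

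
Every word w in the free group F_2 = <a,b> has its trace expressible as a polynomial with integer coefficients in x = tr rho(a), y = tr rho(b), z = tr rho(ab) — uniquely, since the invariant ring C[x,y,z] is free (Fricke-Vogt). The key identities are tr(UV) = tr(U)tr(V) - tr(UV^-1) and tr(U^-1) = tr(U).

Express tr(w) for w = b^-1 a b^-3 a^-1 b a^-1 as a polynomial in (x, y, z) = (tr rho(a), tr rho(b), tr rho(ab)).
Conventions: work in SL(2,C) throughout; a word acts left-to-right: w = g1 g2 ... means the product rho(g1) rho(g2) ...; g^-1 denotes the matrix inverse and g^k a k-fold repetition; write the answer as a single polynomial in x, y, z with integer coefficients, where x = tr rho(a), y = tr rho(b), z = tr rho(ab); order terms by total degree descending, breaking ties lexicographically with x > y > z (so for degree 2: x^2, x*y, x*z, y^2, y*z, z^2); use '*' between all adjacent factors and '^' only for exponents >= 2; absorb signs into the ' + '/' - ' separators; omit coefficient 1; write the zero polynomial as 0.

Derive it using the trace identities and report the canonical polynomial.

x^2*y^4*z - x^3*y^3 - x*y^5 - 2*x*y^3*z^2 + y^4*z + y^2*z^3 + x^3*y + 5*x*y^3 + 2*x*y*z^2 - x^2*z - 4*y^2*z - z^3 - 5*x*y + 3*z

tr(b^-1) = tr(b) = y
apply: tr(b^-2) = tr(b^-1) * tr(b) - tr(1)  (eliminate b^-1) = y^2 - 2
tr(b^-3) = tr(b^-2) * tr(b) - tr(b^-1)  (eliminate b^-1) = y^3 - 3*y
tr(a^2) = tr(a) * tr(a) - tr(1)  (reduce the a square) = x^2 - 2
use: tr(a^2 b) = tr(a) * tr(b a) - tr(b)  (reduce the a square) = x*z - y
tr(a^2 b^-1) = tr(a^2) * tr(b) - tr(a^2 b)  (eliminate b^-1) = x^2*y - x*z - y
tr(a b a^2) = tr(a) * tr(b a^2) - tr(b a)  (reduce the a square) = x^2*z - x*y - z
use: tr(b a b a) = tr(a b) * tr(a b) - tr(1)  (split on a) = z^2 - 2
use: tr(b a b) = tr(b) * tr(a b) - tr(a)  (reduce the b square) = y*z - x
tr(a b a^2 b) = tr(a) * tr(b a b a) - tr(b a b)  (reduce the a square) = x*z^2 - y*z - x
tr(a b a^2 b^-1) = tr(a b a^2) * tr(b) - tr(a b a^2 b)  (eliminate b^-1) = x^2*y*z - x*y^2 - x*z^2 + x
tr(b a^2 b^-2 a) = tr(a b a^2 b^-1) * tr(b) - tr(a b a^2)  (eliminate b^-1) = x^2*y^2*z - x*y^3 - x*y*z^2 - x^2*z + 2*x*y + z
tr(b^-2 a^-1 b a^2) = tr(b a^2 b^-2) * tr(a) - tr(b a^2 b^-2 a)  (eliminate a^-1) = -x^2*y^2*z + x^3*y + x*y^3 + x*y*z^2 - 3*x*y - z
tr(b a^2 b) = tr(a) * tr(b^2 a) - tr(b^2)  (reduce the a square) = x*y*z - x^2 - y^2 + 2
use: tr(a^-1 b a^2 b) = tr(b a^2 b) * tr(a) - tr(b a^2 b a)  (eliminate a^-1) = x^2*y*z - x^3 - x*y^2 - x*z^2 + y*z + 3*x
use: tr(b^-1 a^-1 b a^2) = tr(a^-1 b a^2) * tr(b) - tr(a^-1 b a^2 b)  (eliminate b^-1) = -x^2*y*z + x^3 + x*y^2 + x*z^2 - 3*x
tr(a b^-3 a^-1 b a) = tr(b^-2 a^-1 b a^2) * tr(b) - tr(b^-2 a^-1 b a^2 b)  (eliminate b^-1) = -x^2*y^3*z + x^3*y^2 + x*y^4 + x*y^2*z^2 + x^2*y*z - x^3 - 4*x*y^2 - x*z^2 - y*z + 3*x
tr(b a b a b) = tr(b) * tr(a b a b) - tr(a b a)  (reduce the b square) = y*z^2 - x*z - y
tr(b a b a b a) = tr(b a b a) * tr(b a) - tr(a b)  (split on b) = z^3 - 3*z
tr(a^-1 b a b a b) = tr(b a b a b) * tr(a) - tr(b a b a b a)  (eliminate a^-1) = x*y*z^2 - x^2*z - z^3 - x*y + 3*z
tr(a^-1 b a b a b^-1) = tr(a^-1 b a b a) * tr(b) - tr(a^-1 b a b a b)  (eliminate b^-1) = -x*y*z^2 + x^2*z + y^2*z + z^3 - 3*z
apply: tr(b^-1 a^-1 b a b a b^-1) = tr(a^-1 b a b a b^-1) * tr(b) - tr(a^-1 b a b a)  (eliminate b^-1) = -x*y^2*z^2 + x^2*y*z + y^3*z + y*z^3 - 4*y*z + x
apply: tr(a b^-3 a^-1 b a b) = tr(b^-1 a^-1 b a b a b^-1) * tr(b) - tr(b^-1 a^-1 b a b a)  (eliminate b^-1) = -x*y^3*z^2 + x^2*y^2*z + y^4*z + y^2*z^3 + x*y*z^2 - x^2*z - 5*y^2*z - z^3 + x*y + 3*z
tr(b^-1 a b^-3 a^-1 b a) = tr(a b^-3 a^-1 b a) * tr(b) - tr(a b^-3 a^-1 b a b)  (eliminate b^-1) = -x^2*y^4*z + x^3*y^3 + x*y^5 + 2*x*y^3*z^2 - y^4*z - y^2*z^3 - x^3*y - 4*x*y^3 - 2*x*y*z^2 + x^2*z + 4*y^2*z + z^3 + 2*x*y - 3*z
apply: tr(b^-1 a b^-3 a^-1 b a^-1) = tr(b^-1 a b^-3 a^-1 b) * tr(a) - tr(b^-1 a b^-3 a^-1 b a)  (eliminate a^-1) = x^2*y^4*z - x^3*y^3 - x*y^5 - 2*x*y^3*z^2 + y^4*z + y^2*z^3 + x^3*y + 5*x*y^3 + 2*x*y*z^2 - x^2*z - 4*y^2*z - z^3 - 5*x*y + 3*z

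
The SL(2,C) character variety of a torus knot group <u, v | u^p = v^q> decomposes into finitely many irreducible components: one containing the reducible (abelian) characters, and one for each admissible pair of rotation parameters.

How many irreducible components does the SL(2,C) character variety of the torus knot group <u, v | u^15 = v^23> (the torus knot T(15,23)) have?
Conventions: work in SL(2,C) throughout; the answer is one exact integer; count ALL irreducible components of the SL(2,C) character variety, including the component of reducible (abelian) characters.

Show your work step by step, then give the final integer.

For T(15,23): irreducibility forces the central element u^15 = v^23 to one of +I, -I.
On an irreducible component, tr(u) is locked at 2*cos(pi*alpha/15) for some alpha in 1..14, and tr(v) at 2*cos(pi*beta/23) for some beta in 1..22.
Consistency of u^15 = (-1)^alpha I with v^23 = (-1)^beta I forces alpha = beta (mod 2).
count pairs: odd alpha (7 choices) x odd beta (11), plus even alpha (7) x even beta (11): 7*11 + 7*11 = 154.
components with irreducible characters: 154; plus the single component of reducible (abelian) characters: total 155.

155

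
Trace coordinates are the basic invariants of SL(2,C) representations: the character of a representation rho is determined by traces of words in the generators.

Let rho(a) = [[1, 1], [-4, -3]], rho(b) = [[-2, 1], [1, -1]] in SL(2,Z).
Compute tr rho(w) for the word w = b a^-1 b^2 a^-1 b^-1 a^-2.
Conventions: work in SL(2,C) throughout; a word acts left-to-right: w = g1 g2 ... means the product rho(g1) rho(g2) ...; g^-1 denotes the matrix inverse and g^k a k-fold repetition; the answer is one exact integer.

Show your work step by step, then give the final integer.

-1033

rho(b) = [[-2, 1], [1, -1]]
... * rho(a^-1) = [[-3, -1], [4, 1]]  ->  [[10, 3], [-7, -2]]
... * rho(b) = [[-2, 1], [1, -1]]  ->  [[-17, 7], [12, -5]]
... * rho(b) = [[-2, 1], [1, -1]]  ->  [[41, -24], [-29, 17]]
... * rho(a^-1) = [[-3, -1], [4, 1]]  ->  [[-219, -65], [155, 46]]
... * rho(b^-1) = [[-1, -1], [-1, -2]]  ->  [[284, 349], [-201, -247]]
... * rho(a^-1) = [[-3, -1], [4, 1]]  ->  [[544, 65], [-385, -46]]
... * rho(a^-1) = [[-3, -1], [4, 1]]  ->  [[-1372, -479], [971, 339]]
tr = -1372 + 339 = -1033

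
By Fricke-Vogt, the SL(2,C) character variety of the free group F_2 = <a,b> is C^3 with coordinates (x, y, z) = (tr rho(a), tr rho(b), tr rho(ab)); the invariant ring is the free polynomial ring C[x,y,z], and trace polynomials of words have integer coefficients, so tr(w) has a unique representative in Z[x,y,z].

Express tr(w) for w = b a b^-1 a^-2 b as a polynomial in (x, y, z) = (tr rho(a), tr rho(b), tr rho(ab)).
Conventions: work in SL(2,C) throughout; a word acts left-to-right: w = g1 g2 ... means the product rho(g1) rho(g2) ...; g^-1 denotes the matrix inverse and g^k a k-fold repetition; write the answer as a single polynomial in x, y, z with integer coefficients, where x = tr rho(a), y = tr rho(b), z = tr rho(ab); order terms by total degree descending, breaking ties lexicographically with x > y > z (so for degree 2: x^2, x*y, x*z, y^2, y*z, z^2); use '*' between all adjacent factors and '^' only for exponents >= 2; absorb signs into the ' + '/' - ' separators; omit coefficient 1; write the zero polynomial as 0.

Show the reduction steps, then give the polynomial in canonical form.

-x^2*y^2*z + x^3*y + x*y^3 + x*y*z^2 - 3*x*y - z

trace(b^2) = trace(b) * trace(b) - trace(1) = y^2 - 2
trace(b^2 a) = trace(b) * trace(a b) - trace(a) = y*z - x
trace(a^-1 b^2) = trace(b^2) * trace(a) - trace(b^2 a) = x*y^2 - y*z - x
trace(b^2 a b) = trace(b) * trace(a b^2) - trace(a b) = y^2*z - x*y - z
trace(a b a b) = trace(b a) * trace(b a) - trace(1) = z^2 - 2
trace(a b a) = trace(a) * trace(b a) - trace(b) = x*z - y
trace(b^2 a b a) = trace(b) * trace(a b a b) - trace(a b a) = y*z^2 - x*z - y
trace(a^-1 b^2 a b) = trace(b^2 a b) * trace(a) - trace(b^2 a b a) = x*y^2*z - x^2*y - y*z^2 + y
trace(a^-2 b^2 a b) = trace(a^-1 b^2 a b) * trace(a) - trace(a^-1 b^2 a b a) = x^2*y^2*z - x^3*y - x*y*z^2 - y^2*z + 2*x*y + z
trace(b a b^-1 a^-2 b) = trace(a^-2 b^2 a) * trace(b) - trace(a^-2 b^2 a b) = -x^2*y^2*z + x^3*y + x*y^3 + x*y*z^2 - 3*x*y - z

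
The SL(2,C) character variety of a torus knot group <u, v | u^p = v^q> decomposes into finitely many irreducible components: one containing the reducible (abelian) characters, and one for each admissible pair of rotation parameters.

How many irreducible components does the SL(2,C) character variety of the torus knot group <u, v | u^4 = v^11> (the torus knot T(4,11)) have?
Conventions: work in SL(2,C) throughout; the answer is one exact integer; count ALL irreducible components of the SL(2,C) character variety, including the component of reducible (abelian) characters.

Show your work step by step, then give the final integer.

16

In the torus knot group T(4,11), u^4 = v^11 is central, so an irreducible representation sends it to +I or -I (Schur).
This locks tr(u) to 2*cos(pi*alpha/4), alpha in 1..3, and tr(v) to 2*cos(pi*beta/11), beta in 1..10, on each component of irreducible characters.
The two central values (-1)^alpha I and (-1)^beta I must be the same matrix, so alpha and beta share a parity.
count pairs: odd alpha (2 choices) x odd beta (5), plus even alpha (1) x even beta (5): 2*5 + 1*5 = 15.
components with irreducible characters: 15; plus the single component of reducible (abelian) characters: total 16.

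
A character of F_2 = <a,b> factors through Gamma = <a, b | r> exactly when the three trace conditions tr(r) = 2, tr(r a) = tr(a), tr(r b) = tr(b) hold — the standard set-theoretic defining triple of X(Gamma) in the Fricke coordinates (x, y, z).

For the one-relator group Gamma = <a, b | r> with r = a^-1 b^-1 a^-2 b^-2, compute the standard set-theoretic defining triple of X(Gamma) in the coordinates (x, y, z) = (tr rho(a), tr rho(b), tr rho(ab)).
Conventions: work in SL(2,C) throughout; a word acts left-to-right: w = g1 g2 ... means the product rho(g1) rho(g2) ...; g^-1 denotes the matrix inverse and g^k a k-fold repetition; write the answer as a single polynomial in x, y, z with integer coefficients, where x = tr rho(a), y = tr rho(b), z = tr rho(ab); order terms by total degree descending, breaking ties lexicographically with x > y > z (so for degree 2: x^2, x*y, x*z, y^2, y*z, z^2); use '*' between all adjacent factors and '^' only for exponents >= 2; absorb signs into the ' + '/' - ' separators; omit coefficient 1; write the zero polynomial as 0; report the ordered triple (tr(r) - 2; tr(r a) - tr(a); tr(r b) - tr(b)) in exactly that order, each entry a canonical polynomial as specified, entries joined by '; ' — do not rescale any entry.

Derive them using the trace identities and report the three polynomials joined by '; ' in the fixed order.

x*y*z^2 - x^2*z - y^2*z + z - 2; x*y^2*z - x^2*y - y^3 - x*z - x + 3*y; x*z^2 - y*z - x - y

tr(a^-1) = tr(a) = x
tr(a^-2) = tr(a^-1)*tr(a) - tr(1)   [inverse elimination on a] = x^2 - 2
tr(a^-3) = tr(a^-2)*tr(a) - tr(a^-1)   [inverse elimination on a] = x^3 - 3*x
tr(a^-1 b) = tr(b)*tr(a) - tr(b a)   [inverse elimination on a] = x*y - z
tr(a^-2 b) = tr(a^-1 b)*tr(a) - tr(a^-1 b a)   [inverse elimination on a] = x^2*y - x*z - y
tr(a^-3 b) = tr(a^-2 b)*tr(a) - tr(a^-2 b a)   [inverse elimination on a] = x^3*y - x^2*z - 2*x*y + z
tr(a^-3 b^-1) = tr(a^-3)*tr(b) - tr(a^-3 b)   [inverse elimination on b] = x^2*z - x*y - z
tr(a^-2 b^-2 a^-1) = tr(a^-3 b^-1)*tr(b) - tr(a^-3)   [inverse elimination on b] = x^2*y*z - x^3 - x*y^2 - y*z + 3*x
tr(b a b) = tr(b)*tr(a b) - tr(a)   [square of b] = y*z - x
tr(b a b a) = tr(b a)*tr(b a) - tr(1)   [split at a repeated b] = z^2 - 2
tr(a b a^-1 b) = tr(b a b)*tr(a) - tr(b a b a)   [inverse elimination on a] = x*y*z - x^2 - z^2 + 2
tr(b a^-1 b^-1 a) = tr(a b a^-1)*tr(b) - tr(a b a^-1 b)   [inverse elimination on b] = -x*y*z + x^2 + y^2 + z^2 - 2
tr(a^-1 b a^-1 b^-1) = tr(b a^-1 b^-1)*tr(a) - tr(b a^-1 b^-1 a)   [inverse elimination on a] = x*y*z - y^2 - z^2 + 2
tr(a^-1 b^-2 a^-1 b) = tr(a^-1 b a^-1 b^-1)*tr(b) - tr(a^-1 b a^-1)   [inverse elimination on b] = x*y^2*z - x^2*y - y^3 - y*z^2 + x*z + 3*y
tr(a^-2 b^-2 a^-1 b) = tr(a^-1 b^-2 a^-1 b)*tr(a) - tr(a^-1 b^-2 a^-1 b a)   [inverse elimination on a] = x^2*y^2*z - x^3*y - x*y^3 - x*y*z^2 + x^2*z + 3*x*y - z
tr(a^-1 b^-1 a^-2 b^-2) = tr(a^-2 b^-2 a^-1)*tr(b) - tr(a^-2 b^-2 a^-1 b)   [inverse elimination on b] = x*y*z^2 - x^2*z - y^2*z + z
tr(b^-1 a^-2) = tr(a^-2)*tr(b) - tr(a^-2 b)   [inverse elimination on b] = x*z - y
tr(b^-2 a^-2) = tr(b^-1 a^-2)*tr(b) - tr(b^-1 a^-2 b)   [inverse elimination on b] = x*y*z - x^2 - y^2 + 2
tr(b^-1 a^-2 b^-2) = tr(b^-2 a^-2)*tr(b) - tr(b^-2 a^-2 b)   [inverse elimination on b] = x*y^2*z - x^2*y - y^3 - x*z + 3*y
tr(a^-1 b^-1 a^-2 b^-1) = tr(b^-1 a^-1 b^-1 a^-1)*tr(a) - tr(b^-1 a^-1 b^-1) = x*z^2 - y*z - x
assemble the triple (tr(r) - 2; tr(r a) - x; tr(r b) - y)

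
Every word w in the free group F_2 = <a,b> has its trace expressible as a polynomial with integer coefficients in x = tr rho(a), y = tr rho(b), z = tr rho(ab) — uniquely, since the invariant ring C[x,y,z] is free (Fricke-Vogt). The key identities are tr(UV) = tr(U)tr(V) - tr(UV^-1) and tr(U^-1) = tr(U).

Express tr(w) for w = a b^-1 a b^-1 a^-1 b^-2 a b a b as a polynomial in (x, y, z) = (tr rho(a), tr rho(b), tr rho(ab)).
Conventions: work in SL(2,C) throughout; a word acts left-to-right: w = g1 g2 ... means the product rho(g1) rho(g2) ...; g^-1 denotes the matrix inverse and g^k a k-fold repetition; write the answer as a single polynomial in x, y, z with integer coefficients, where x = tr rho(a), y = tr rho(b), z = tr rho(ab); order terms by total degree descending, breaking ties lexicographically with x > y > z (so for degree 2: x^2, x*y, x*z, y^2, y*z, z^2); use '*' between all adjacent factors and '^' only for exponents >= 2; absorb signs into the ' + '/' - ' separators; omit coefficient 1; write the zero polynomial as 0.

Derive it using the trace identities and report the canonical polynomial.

trace(b a b a) = trace(a b) * trace(a b) - trace(1)   [split at repeated a] = z^2 - 2
reduce: trace(b a b) = trace(b) * trace(a b) - trace(a) = y*z - x
trace(a b a b a) = trace(a) * trace(b a b a) - trace(b a b) = x*z^2 - y*z - x
trace(a^2 b a b a) = trace(a) * trace(a b a b a) - trace(a b a b) = x^2*z^2 - x*y*z - x^2 - z^2 + 2
trace(b a b a b a) = trace(b a b a) * trace(b a) - trace(a b)   [split at repeated b] = z^3 - 3*z
reduce: trace(a b a) = trace(a) * trace(b a) - trace(b) = x*z - y
trace(b a b a b) = trace(b) * trace(a b a b) - trace(a b a) = y*z^2 - x*z - y
reduce: trace(a^2 b a b a b) = trace(a) * trace(b a b a b a) - trace(b a b a b) = x*z^3 - y*z^2 - 2*x*z + y
so trace(a b a b a b^-1 a) = trace(a^2 b a b a) * trace(b) - trace(a^2 b a b a b) = x^2*y*z^2 - x*y^2*z - x*z^3 - x^2*y + 2*x*z + y
trace(a b a b a b a b) = trace(a b a b a b) * trace(a b) - trace(b a b a)   [split at repeated a] = z^4 - 4*z^2 + 2
trace(a b a b a b^-1 a b) = trace(a b a b a b a) * trace(b) - trace(a b a b a b a b) = x*y*z^3 - y^2*z^2 - z^4 - 2*x*y*z + y^2 + 4*z^2 - 2
trace(b^-1 a b a b a b^-1 a) = trace(a b a b a b^-1 a) * trace(b) - trace(a b a b a b^-1 a b) = x^2*y^2*z^2 - x*y^3*z - 2*x*y*z^3 - x^2*y^2 + y^2*z^2 + z^4 + 4*x*y*z - 4*z^2 + 2
trace(b^-1 a b a b a b^-1 a b^-1) = trace(b^-1 a b a b a b^-1 a) * trace(b) - trace(b^-1 a b a b a b^-1 a b) = x^2*y^3*z^2 - x*y^4*z - 2*x*y^2*z^3 - x^2*y^3 - x^2*y*z^2 + y^3*z^2 + y*z^4 + 5*x*y^2*z + x*z^3 + x^2*y - 4*y*z^2 - 2*x*z + y
trace(a^3 b a b a) = trace(a) * trace(a b a b a^2) - trace(a b a b a) = x^3*z^2 - x^2*y*z - x^3 - 2*x*z^2 + y*z + 3*x
trace(a^3 b a b a b) = trace(a) * trace(b a b a b a^2) - trace(b a b a b a) = x^2*z^3 - x*y*z^2 - 2*x^2*z - z^3 + x*y + 3*z
trace(a^2 b a b a b^-1 a) = trace(a^3 b a b a) * trace(b) - trace(a^3 b a b a b) = x^3*y*z^2 - x^2*y^2*z - x^2*z^3 - x^3*y - x*y*z^2 + 2*x^2*z + y^2*z + z^3 + 2*x*y - 3*z
reduce: trace(a b a^2) = trace(a) * trace(b a^2) - trace(b a) = x^2*z - x*y - z
reduce: trace(b a b a^2 b) = trace(b) * trace(a b a^2 b) - trace(a b a^2) = x*y*z^2 - x^2*z - y^2*z + z
trace(a b a^2 b a b a) = trace(a) * trace(b a b a^2 b a) - trace(b a b a^2 b) = x^2*z^3 - 2*x*y*z^2 - x^2*z + y^2*z + x*y - z
so trace(b a b a b a b) = trace(b) * trace(a b a b a b) - trace(a b a b a) = y*z^3 - x*z^2 - 2*y*z + x
so trace(a b a^2 b a b a b) = trace(a) * trace(b a b a b a b a) - trace(b a b a b a b) = x*z^4 - y*z^3 - 3*x*z^2 + 2*y*z + x
reduce: trace(a^2 b a b a b^-1 a b) = trace(a b a^2 b a b a) * trace(b) - trace(a b a^2 b a b a b) = x^2*y*z^3 - 2*x*y^2*z^2 - x*z^4 - x^2*y*z + y^3*z + y*z^3 + x*y^2 + 3*x*z^2 - 3*y*z - x
so trace(a b a b a b^-1 a b^-1 a) = trace(a^2 b a b a b^-1 a) * trace(b) - trace(a^2 b a b a b^-1 a b) = x^3*y^2*z^2 - x^2*y^3*z - 2*x^2*y*z^3 - x^3*y^2 + x*y^2*z^2 + x*z^4 + 3*x^2*y*z + x*y^2 - 3*x*z^2 + x
so trace(a b^-1 a b a b a b a) = trace(a b a b a b a^2) * trace(b) - trace(a b a b a b a^2 b) = x^2*y*z^3 - x*y^2*z^2 - x*z^4 - 2*x^2*y*z + x*y^2 + 3*x*z^2 + y*z - x
reduce: trace(a b a b a b a b a b) = trace(b a) * trace(b a b a b a b a) - trace(b^-1 a^-1 b^-1 a^-1 b^-1 a^-1)   [split at repeated b] = z^5 - 5*z^3 + 5*z
so trace(a b^-1 a b a b a b a b) = trace(a b a b a b a b a) * trace(b) - trace(a b a b a b a b a b) = x*y*z^4 - y^2*z^3 - z^5 - 3*x*y*z^2 + 2*y^2*z + 5*z^3 + x*y - 5*z
trace(a b a b a b^-1 a b^-1 a b) = trace(a b^-1 a b a b a b a) * trace(b) - trace(a b^-1 a b a b a b a b) = x^2*y^2*z^3 - x*y^3*z^2 - 2*x*y*z^4 - 2*x^2*y^2*z + y^2*z^3 + z^5 + x*y^3 + 6*x*y*z^2 - y^2*z - 5*z^3 - 2*x*y + 5*z
trace(b^-1 a b a b a b^-1 a b^-1 a) = trace(a b a b a b^-1 a b^-1 a) * trace(b) - trace(a b a b a b^-1 a b^-1 a b) = x^3*y^3*z^2 - x^2*y^4*z - 3*x^2*y^2*z^3 - x^3*y^3 + 2*x*y^3*z^2 + 3*x*y*z^4 + 5*x^2*y^2*z - y^2*z^3 - z^5 - 9*x*y*z^2 + y^2*z + 5*z^3 + 3*x*y - 5*z
reduce: trace(b^-1 a b a b a b^-1 a b^-1 a^-1) = trace(b^-1 a b a b a b^-1 a b^-1) * trace(a) - trace(b^-1 a b a b a b^-1 a b^-1 a) = x^2*y^2*z^3 - x^3*y*z^2 - x*y^3*z^2 - 2*x*y*z^4 + x^2*z^3 + y^2*z^3 + z^5 + x^3*y + 5*x*y*z^2 - 2*x^2*z - y^2*z - 5*z^3 - 2*x*y + 5*z
reduce: trace(a b a b^-1 a) = trace(a^2 b a) * trace(b) - trace(a^2 b a b) = x^2*y*z - x*y^2 - x*z^2 + x
trace(a b^-1 a b^-1 a^-1 b^-2 a b a b) = trace(b^-1 a b a b a b^-1 a b^-1 a^-1) * trace(b) - trace(b^-1 a b a b a b^-1 a b^-1 a^-1 b) = x^2*y^3*z^3 - x^3*y^2*z^2 - x*y^4*z^2 - 2*x*y^2*z^4 + x^2*y*z^3 + y^3*z^3 + y*z^5 + x^3*y^2 + 5*x*y^2*z^2 - 3*x^2*y*z - y^3*z - 5*y*z^3 - x*y^2 + x*z^2 + 5*y*z - x

x^2*y^3*z^3 - x^3*y^2*z^2 - x*y^4*z^2 - 2*x*y^2*z^4 + x^2*y*z^3 + y^3*z^3 + y*z^5 + x^3*y^2 + 5*x*y^2*z^2 - 3*x^2*y*z - y^3*z - 5*y*z^3 - x*y^2 + x*z^2 + 5*y*z - x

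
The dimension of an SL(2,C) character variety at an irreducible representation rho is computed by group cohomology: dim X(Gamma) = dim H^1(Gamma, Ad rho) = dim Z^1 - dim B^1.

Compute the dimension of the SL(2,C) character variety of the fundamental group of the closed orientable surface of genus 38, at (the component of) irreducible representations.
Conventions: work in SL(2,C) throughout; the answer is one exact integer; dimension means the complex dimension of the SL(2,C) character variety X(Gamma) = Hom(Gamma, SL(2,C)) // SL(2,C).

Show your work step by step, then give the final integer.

pi_1 of the closed genus-38 surface has 76 generators bound by the single product-of-commutators relator.
A cocycle assigns one sl_2 vector per generator subject to the relator condition d_2(z) = 0: dim of the unconstrained space is 3*2g = 228.
H^2 = coker(d_2) is dual to H^0 = 0 at irreducible rho (Poincare duality), so d_2 is onto: dim Z^1 = 225.
dim B^1 = 3 (coboundaries, injective at irreducible rho).
Hence dim X = 225 - 3 = 222.

222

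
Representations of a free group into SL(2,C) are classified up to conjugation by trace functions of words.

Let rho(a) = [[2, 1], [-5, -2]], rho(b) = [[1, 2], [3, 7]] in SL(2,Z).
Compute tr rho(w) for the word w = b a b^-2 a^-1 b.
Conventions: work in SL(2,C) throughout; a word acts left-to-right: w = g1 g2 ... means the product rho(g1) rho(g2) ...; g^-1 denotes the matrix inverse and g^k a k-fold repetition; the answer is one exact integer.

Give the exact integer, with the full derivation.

rho(b) = [[1, 2], [3, 7]]
... * rho(a) = [[2, 1], [-5, -2]]  ->  [[-8, -3], [-29, -11]]
... * rho(b^-1) = [[7, -2], [-3, 1]]  ->  [[-47, 13], [-170, 47]]
... * rho(b^-1) = [[7, -2], [-3, 1]]  ->  [[-368, 107], [-1331, 387]]
... * rho(a^-1) = [[-2, -1], [5, 2]]  ->  [[1271, 582], [4597, 2105]]
... * rho(b) = [[1, 2], [3, 7]]  ->  [[3017, 6616], [10912, 23929]]
tr = 3017 + 23929 = 26946

26946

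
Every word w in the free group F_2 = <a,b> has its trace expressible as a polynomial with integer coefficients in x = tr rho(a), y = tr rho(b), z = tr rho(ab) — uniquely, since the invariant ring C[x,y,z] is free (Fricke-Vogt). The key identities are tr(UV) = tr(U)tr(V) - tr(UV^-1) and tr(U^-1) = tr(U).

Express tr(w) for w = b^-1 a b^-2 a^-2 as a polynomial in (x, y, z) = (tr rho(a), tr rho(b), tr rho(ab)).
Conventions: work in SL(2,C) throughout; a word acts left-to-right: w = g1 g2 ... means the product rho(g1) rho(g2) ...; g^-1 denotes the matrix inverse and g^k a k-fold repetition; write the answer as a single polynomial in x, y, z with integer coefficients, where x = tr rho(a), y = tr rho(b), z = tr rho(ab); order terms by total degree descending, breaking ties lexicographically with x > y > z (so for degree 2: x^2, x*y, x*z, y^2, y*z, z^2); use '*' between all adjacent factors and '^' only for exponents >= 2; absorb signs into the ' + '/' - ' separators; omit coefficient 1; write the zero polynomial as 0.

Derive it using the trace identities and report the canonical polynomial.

trace(a b^-1) = trace(a) trace(b) - trace(a b)  (eliminate b^-1) = x*y - z
reduce: trace(b^-1 a b^-1) = trace(a b^-1) trace(b) - trace(a)  (eliminate b^-1) = x*y^2 - y*z - x
trace(a^2) = trace(a) trace(a) - trace(1)  (reduce the a square) = x^2 - 2
reduce: trace(a^2 b) = trace(a) trace(b a) - trace(b)  (reduce the a square) = x*z - y
trace(a b^-1 a) = trace(a^2) trace(b) - trace(a^2 b)  (eliminate b^-1) = x^2*y - x*z - y
so trace(a b a b) = trace(b a) trace(b a) - trace(1)  (split on b) = z^2 - 2
so trace(a b^-1 a b) = trace(a b a) trace(b) - trace(a b a b)  (eliminate b^-1) = x*y*z - y^2 - z^2 + 2
so trace(b^-1 a b^-1 a) = trace(a b^-1 a) trace(b) - trace(a b^-1 a b)  (eliminate b^-1) = x^2*y^2 - 2*x*y*z + z^2 - 2
trace(a^-1 b^-1 a b^-1) = trace(b^-1 a b^-1) trace(a) - trace(b^-1 a b^-1 a)  (eliminate a^-1) = x*y*z - x^2 - z^2 + 2
so trace(b^-1 a b^-2 a^-1) = trace(a^-1 b^-1 a b^-1) trace(b) - trace(a^-1 b^-1 a)  (eliminate b^-1) = x*y^2*z - x^2*y - y*z^2 + y
trace(b^-1 a b^-2) = trace(a b^-2) trace(b) - trace(a b^-1)  (eliminate b^-1) = x*y^3 - y^2*z - 2*x*y + z
reduce: trace(b^-1 a b^-2 a^-2) = trace(b^-1 a b^-2 a^-1) trace(a) - trace(b^-1 a b^-2)  (eliminate a^-1) = x^2*y^2*z - x^3*y - x*y^3 - x*y*z^2 + y^2*z + 3*x*y - z

x^2*y^2*z - x^3*y - x*y^3 - x*y*z^2 + y^2*z + 3*x*y - z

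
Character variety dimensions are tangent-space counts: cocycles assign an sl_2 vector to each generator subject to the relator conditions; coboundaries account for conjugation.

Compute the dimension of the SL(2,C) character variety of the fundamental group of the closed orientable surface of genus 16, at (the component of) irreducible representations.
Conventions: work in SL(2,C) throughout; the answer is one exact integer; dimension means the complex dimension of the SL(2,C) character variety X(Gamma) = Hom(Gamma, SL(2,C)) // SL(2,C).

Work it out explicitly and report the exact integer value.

90

pi_1 of the closed genus-16 surface has 32 generators bound by the single product-of-commutators relator.
Before the relator condition, cocycle space has dim 3*32 = 96.
At an irreducible rho, H^2 = coker(d_2) vanishes (Poincare duality: H^2 is dual to H^0 = invariants = 0), so d_2 is surjective onto sl_2 and dim Z^1 = 96 - 3 = 93.
Coboundaries contribute dim B^1 = 3 (injective at irreducible rho).
Hence dim X = 93 - 3 = 90.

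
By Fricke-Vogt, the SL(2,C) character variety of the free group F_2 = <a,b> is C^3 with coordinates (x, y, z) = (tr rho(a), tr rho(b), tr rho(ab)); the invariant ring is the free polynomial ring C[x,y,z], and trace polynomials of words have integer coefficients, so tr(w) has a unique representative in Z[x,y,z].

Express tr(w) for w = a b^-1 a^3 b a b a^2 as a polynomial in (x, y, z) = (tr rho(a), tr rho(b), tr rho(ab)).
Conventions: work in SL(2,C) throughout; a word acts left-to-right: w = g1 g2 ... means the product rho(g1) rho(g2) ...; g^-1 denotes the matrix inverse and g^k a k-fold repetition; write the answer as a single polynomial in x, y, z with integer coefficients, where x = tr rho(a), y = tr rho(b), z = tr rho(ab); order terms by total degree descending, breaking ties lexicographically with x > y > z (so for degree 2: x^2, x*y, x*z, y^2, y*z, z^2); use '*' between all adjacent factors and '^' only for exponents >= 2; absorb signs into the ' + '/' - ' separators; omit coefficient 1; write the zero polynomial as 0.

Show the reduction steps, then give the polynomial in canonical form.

x^5*y*z^2 - x^4*y^2*z - x^4*z^3 - x^5*y - 2*x^3*y*z^2 + x^4*z + 2*x^2*y^2*z + 2*x^2*z^3 + 4*x^3*y + x*y*z^2 - 3*x^2*z - y^2*z - z^3 - 3*x*y + 3*z

trace(b a b a) = trace(a b) * trace(a b) - trace(1)   [split at a repeated a] = z^2 - 2
trace(b a b) = trace(b) * trace(a b) - trace(a)   [square of b] = y*z - x
trace(a b a b a) = trace(a) * trace(b a b a) - trace(b a b)   [square of a] = x*z^2 - y*z - x
trace(b a b a^3) = trace(a) * trace(a b a b a) - trace(a b a b)   [square of a] = x^2*z^2 - x*y*z - x^2 - z^2 + 2
trace(a^2 b a b a^2) = trace(a) * trace(b a b a^3) - trace(b a b a^2)   [square of a] = x^3*z^2 - x^2*y*z - x^3 - 2*x*z^2 + y*z + 3*x
trace(a^3 b a b a^2) = trace(a) * trace(a^2 b a b a^2) - trace(a^2 b a b a)   [square of a] = x^4*z^2 - x^3*y*z - x^4 - 3*x^2*z^2 + 2*x*y*z + 4*x^2 + z^2 - 2
trace(a^3 b a b a^3) = trace(a) * trace(a^3 b a b a^2) - trace(a^3 b a b a)   [square of a] = x^5*z^2 - x^4*y*z - x^5 - 4*x^3*z^2 + 3*x^2*y*z + 5*x^3 + 3*x*z^2 - y*z - 5*x
trace(b a b a b a) = trace(a b a b) * trace(a b) - trace(b a)   [split at a repeated a] = z^3 - 3*z
trace(a b a) = trace(a) * trace(b a) - trace(b)   [square of a] = x*z - y
trace(b a b a b) = trace(b) * trace(a b a b) - trace(a b a)   [square of b] = y*z^2 - x*z - y
trace(b a^2 b a b a) = trace(a) * trace(b a b a b a) - trace(b a b a b)   [square of a] = x*z^3 - y*z^2 - 2*x*z + y
trace(b a b^2) = trace(b) * trace(b a b) - trace(b a)   [square of b] = y^2*z - x*y - z
trace(b a^2 b a b) = trace(a) * trace(b a b^2 a) - trace(b a b^2)   [square of a] = x*y*z^2 - x^2*z - y^2*z + z
trace(b a b a^2 b a^2) = trace(a) * trace(b a^2 b a b a) - trace(b a^2 b a b)   [square of a] = x^2*z^3 - 2*x*y*z^2 - x^2*z + y^2*z + x*y - z
trace(a b a^3 b a b a) = trace(a) * trace(b a b a^2 b a^2) - trace(b a b a^2 b a)   [square of a] = x^3*z^3 - 2*x^2*y*z^2 - x^3*z + x*y^2*z - x*z^3 + x^2*y + y*z^2 + x*z - y
trace(a b a^3 b a b) = trace(a) * trace(b a b a b a^2) - trace(b a b a b a)   [square of a] = x^2*z^3 - x*y*z^2 - 2*x^2*z - z^3 + x*y + 3*z
trace(a^3 b a b a^3 b) = trace(a) * trace(a b a^3 b a b a) - trace(a b a^3 b a b)   [square of a] = x^4*z^3 - 2*x^3*y*z^2 - x^4*z + x^2*y^2*z - 2*x^2*z^3 + x^3*y + 2*x*y*z^2 + 3*x^2*z + z^3 - 2*x*y - 3*z
trace(a b^-1 a^3 b a b a^2) = trace(a^3 b a b a^3) * trace(b) - trace(a^3 b a b a^3 b)   [inverse elimination on b] = x^5*y*z^2 - x^4*y^2*z - x^4*z^3 - x^5*y - 2*x^3*y*z^2 + x^4*z + 2*x^2*y^2*z + 2*x^2*z^3 + 4*x^3*y + x*y*z^2 - 3*x^2*z - y^2*z - z^3 - 3*x*y + 3*z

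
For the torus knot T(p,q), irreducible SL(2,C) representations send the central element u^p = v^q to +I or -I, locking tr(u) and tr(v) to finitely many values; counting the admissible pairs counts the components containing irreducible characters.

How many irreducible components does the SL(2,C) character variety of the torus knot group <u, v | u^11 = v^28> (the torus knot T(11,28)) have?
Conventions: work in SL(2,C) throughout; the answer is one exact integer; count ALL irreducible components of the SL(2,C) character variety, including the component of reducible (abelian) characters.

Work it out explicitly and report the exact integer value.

In the torus knot group T(11,28), u^11 = v^28 is central, so an irreducible representation sends it to +I or -I (Schur).
So on each irreducible component the traces are pinned: tr(u) = 2*cos(pi*alpha/11) with 1 <= alpha <= 10, tr(v) = 2*cos(pi*beta/28) with 1 <= beta <= 27.
The two central values (-1)^alpha I and (-1)^beta I must be the same matrix, so alpha and beta share a parity.
count pairs: odd alpha (5 choices) x odd beta (14), plus even alpha (5) x even beta (13): 5*14 + 5*13 = 135.
Total: 135 irreducible-character components + 1 reducible (abelian) component = 136.

136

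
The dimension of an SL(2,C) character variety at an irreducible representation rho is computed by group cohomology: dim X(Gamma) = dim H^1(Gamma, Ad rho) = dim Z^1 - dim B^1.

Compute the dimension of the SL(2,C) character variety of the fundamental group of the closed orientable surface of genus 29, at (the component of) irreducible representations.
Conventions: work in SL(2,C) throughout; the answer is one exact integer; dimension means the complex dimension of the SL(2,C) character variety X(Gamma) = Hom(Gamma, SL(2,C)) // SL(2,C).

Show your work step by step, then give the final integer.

168

The genus-29 surface group: 2g = 58 generators, one relator prod [a_i, b_i].
Before the relator condition, cocycle space has dim 3*58 = 174.
At an irreducible rho, H^2 = coker(d_2) vanishes (Poincare duality: H^2 is dual to H^0 = invariants = 0), so d_2 is surjective onto sl_2 and dim Z^1 = 174 - 3 = 171.
Coboundaries contribute dim B^1 = 3 (injective at irreducible rho).
Hence dim X = 171 - 3 = 168.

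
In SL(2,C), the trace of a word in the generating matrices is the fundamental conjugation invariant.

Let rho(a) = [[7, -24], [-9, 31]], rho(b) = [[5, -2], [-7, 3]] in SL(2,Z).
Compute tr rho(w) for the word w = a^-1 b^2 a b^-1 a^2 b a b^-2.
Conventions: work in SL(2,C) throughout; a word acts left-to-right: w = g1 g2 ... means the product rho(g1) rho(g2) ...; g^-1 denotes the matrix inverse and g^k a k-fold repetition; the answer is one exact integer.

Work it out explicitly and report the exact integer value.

rho(a^-1) = [[31, 24], [9, 7]]
... * rho(b) = [[5, -2], [-7, 3]]  ->  [[-13, 10], [-4, 3]]
... * rho(b) = [[5, -2], [-7, 3]]  ->  [[-135, 56], [-41, 17]]
... * rho(a) = [[7, -24], [-9, 31]]  ->  [[-1449, 4976], [-440, 1511]]
... * rho(b^-1) = [[3, 2], [7, 5]]  ->  [[30485, 21982], [9257, 6675]]
... * rho(a) = [[7, -24], [-9, 31]]  ->  [[15557, -50198], [4724, -15243]]
... * rho(a) = [[7, -24], [-9, 31]]  ->  [[560681, -1929506], [170255, -585909]]
... * rho(b) = [[5, -2], [-7, 3]]  ->  [[16309947, -6909880], [4952638, -2098237]]
... * rho(a) = [[7, -24], [-9, 31]]  ->  [[176358549, -605645008], [53552599, -183908659]]
... * rho(b^-1) = [[3, 2], [7, 5]]  ->  [[-3710439409, -2675507942], [-1126702816, -812438097]]
... * rho(b^-1) = [[3, 2], [7, 5]]  ->  [[-29859873821, -20798418528], [-9067175127, -6315596117]]
tr = -29859873821 + -6315596117 = -36175469938

-36175469938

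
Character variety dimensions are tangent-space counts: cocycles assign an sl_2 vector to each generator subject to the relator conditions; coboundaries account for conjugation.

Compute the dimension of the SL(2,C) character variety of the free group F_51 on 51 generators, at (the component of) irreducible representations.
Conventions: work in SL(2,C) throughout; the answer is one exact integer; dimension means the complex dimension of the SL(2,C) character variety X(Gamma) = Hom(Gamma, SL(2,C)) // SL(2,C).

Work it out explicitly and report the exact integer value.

150

Gamma = F_51 has 51 generators and no relators.
Z^1(Gamma, Ad rho) = (sl_2)^51: a cocycle is a free choice of one sl_2 vector per generator, so dim Z^1 = 3*51 = 153.
Irreducibility makes the coboundary map sl_2 -> Z^1 injective (trivial centralizer), so dim B^1 = 3.
dim X = dim H^1 = dim Z^1 - dim B^1 = 153 - 3 = 150.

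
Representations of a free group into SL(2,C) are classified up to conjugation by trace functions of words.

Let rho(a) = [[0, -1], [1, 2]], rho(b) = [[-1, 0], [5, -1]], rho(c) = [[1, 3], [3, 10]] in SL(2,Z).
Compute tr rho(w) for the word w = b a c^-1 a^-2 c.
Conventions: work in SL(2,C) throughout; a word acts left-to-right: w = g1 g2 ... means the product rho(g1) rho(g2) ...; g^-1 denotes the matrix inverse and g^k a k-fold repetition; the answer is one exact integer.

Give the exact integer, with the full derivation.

351

rho(b) = [[-1, 0], [5, -1]]
... * rho(a) = [[0, -1], [1, 2]]  ->  [[0, 1], [-1, -7]]
... * rho(c^-1) = [[10, -3], [-3, 1]]  ->  [[-3, 1], [11, -4]]
... * rho(a^-1) = [[2, 1], [-1, 0]]  ->  [[-7, -3], [26, 11]]
... * rho(a^-1) = [[2, 1], [-1, 0]]  ->  [[-11, -7], [41, 26]]
... * rho(c) = [[1, 3], [3, 10]]  ->  [[-32, -103], [119, 383]]
tr = -32 + 383 = 351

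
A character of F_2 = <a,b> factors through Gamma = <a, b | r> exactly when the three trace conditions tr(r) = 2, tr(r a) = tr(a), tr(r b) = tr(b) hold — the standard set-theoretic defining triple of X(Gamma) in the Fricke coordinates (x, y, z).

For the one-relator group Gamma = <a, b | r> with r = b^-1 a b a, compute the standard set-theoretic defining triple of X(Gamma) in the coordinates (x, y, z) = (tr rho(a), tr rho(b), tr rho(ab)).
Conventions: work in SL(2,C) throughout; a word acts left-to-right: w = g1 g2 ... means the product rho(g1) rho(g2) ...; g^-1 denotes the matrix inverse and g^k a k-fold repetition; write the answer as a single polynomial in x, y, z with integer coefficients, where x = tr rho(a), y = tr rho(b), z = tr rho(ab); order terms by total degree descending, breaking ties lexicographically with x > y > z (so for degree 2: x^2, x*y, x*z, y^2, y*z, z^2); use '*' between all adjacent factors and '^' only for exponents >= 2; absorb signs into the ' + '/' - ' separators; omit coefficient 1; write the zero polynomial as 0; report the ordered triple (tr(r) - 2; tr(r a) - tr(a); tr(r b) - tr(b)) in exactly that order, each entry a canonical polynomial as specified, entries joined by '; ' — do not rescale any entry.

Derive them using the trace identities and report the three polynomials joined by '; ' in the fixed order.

x*y*z - y^2 - z^2; x^2*y*z - x*y^2 - x*z^2; x*z - 2*y

apply: tr(a b a) = tr(a)*tr(b a) - tr(b) = x*z - y
tr(a b a b) = tr(a b)*tr(a b) - tr(1)   [split at repeated a] = z^2 - 2
tr(b^-1 a b a) = tr(a b a)*tr(b) - tr(a b a b) = x*y*z - y^2 - z^2 + 2
apply: tr(a b a^2) = tr(a)*tr(a b a) - tr(a b)   [square of a] = x^2*z - x*y - z
tr(b a b) = tr(b)*tr(a b) - tr(a)   [square of b] = y*z - x
apply: tr(a b a^2 b) = tr(a)*tr(b a b a) - tr(b a b)   [square of a] = x*z^2 - y*z - x
apply: tr(b^-1 a b a^2) = tr(a b a^2)*tr(b) - tr(a b a^2 b)   [inverse elimination on b] = x^2*y*z - x*y^2 - x*z^2 + x
assemble the triple (tr(r) - 2; tr(r a) - x; tr(r b) - y)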